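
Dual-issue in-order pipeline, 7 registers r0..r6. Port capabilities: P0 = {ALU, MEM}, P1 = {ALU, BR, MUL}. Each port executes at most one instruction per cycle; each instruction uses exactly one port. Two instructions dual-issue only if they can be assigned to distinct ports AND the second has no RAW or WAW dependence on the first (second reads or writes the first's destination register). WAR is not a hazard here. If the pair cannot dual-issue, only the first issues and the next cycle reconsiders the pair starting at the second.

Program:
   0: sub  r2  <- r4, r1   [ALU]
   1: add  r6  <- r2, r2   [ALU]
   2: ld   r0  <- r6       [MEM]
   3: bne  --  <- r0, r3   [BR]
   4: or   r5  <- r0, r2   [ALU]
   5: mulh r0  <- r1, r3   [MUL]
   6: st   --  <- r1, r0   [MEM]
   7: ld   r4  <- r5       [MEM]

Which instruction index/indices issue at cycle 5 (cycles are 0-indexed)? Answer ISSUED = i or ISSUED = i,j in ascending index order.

ISSUED = 6

#0 head=0: sub.ALU i0 RAW r2
#1 head=1: add.ALU i1 RAW r6
#2 head=2: ld.MEM i2 RAW r0
#3 head=3: bne.BR or.ALU i3,i4 dual
#4 head=5: mulh.MUL i5 RAW r0
#5 head=6: st.MEM i6 no-port MEM/MEM
#6 head=7: ld.MEM i7 tail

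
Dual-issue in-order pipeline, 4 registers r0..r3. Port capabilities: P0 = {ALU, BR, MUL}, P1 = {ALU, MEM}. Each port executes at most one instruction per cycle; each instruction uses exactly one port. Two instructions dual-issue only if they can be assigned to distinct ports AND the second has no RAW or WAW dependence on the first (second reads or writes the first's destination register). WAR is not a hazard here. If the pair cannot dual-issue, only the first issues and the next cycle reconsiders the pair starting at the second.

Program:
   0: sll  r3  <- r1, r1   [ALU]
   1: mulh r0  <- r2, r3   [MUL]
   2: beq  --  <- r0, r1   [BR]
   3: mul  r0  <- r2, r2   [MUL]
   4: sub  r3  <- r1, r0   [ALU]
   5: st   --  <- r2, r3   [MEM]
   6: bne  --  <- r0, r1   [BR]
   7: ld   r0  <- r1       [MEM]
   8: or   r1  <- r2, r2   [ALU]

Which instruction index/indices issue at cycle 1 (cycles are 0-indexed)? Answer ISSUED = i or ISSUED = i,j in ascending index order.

#0 head=0: sll i0 RAW r3
#1 head=1: mulh i1 no-port MUL/BR
#2 head=2: beq i2 no-port BR/MUL
#3 head=3: mul i3 RAW r0
#4 head=4: sub i4 RAW r3
#5 head=5: st bne i5&i6 pair
#6 head=7: ld or i7&i8 pair

ISSUED = 1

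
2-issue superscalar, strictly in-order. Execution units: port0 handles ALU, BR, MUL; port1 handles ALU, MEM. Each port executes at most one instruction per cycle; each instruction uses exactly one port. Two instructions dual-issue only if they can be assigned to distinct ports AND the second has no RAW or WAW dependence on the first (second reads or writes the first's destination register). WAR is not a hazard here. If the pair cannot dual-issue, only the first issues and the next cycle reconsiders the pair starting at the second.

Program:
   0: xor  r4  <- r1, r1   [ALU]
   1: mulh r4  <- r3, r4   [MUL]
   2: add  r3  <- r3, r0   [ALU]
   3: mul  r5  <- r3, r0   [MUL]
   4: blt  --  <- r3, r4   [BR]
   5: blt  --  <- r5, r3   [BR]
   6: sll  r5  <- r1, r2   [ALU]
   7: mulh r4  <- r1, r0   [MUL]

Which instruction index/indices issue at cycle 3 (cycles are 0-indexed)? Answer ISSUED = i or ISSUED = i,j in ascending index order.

ISSUED = 4

0. xor @i0  | RAW+WAW r4
1. mulh;add @i1+i2  | 2-wide
2. mul @i3  | no-port MUL/BR
3. blt @i4  | no-port BR/BR
4. blt;sll @i5+i6  | 2-wide
5. mulh @i7  | tail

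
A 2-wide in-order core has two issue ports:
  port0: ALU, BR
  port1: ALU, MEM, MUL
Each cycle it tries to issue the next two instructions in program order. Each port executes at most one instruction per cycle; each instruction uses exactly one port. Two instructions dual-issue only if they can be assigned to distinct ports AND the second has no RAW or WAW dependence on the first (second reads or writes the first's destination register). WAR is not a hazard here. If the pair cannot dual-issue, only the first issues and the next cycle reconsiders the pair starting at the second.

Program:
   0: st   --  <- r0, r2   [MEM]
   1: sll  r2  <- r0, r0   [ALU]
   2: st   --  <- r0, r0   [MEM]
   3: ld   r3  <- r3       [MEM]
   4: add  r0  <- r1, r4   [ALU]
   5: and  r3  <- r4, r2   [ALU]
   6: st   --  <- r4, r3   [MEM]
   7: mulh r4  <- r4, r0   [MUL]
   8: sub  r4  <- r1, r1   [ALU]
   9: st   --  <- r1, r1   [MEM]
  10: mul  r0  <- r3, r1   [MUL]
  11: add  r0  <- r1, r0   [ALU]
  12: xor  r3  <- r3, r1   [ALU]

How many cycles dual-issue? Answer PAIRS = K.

t=0 i0+i1:st.MEM+sll.ALU ; pair
t=1 i2:st.MEM ; no-port MEM/MEM
t=2 i3+i4:ld.MEM+add.ALU ; pair
t=3 i5:and.ALU ; RAW r3
t=4 i6:st.MEM ; no-port MEM/MUL
t=5 i7:mulh.MUL ; WAW r4
t=6 i8+i9:sub.ALU+st.MEM ; pair
t=7 i10:mul.MUL ; RAW+WAW r0
t=8 i11+i12:add.ALU+xor.ALU ; pair

PAIRS = 4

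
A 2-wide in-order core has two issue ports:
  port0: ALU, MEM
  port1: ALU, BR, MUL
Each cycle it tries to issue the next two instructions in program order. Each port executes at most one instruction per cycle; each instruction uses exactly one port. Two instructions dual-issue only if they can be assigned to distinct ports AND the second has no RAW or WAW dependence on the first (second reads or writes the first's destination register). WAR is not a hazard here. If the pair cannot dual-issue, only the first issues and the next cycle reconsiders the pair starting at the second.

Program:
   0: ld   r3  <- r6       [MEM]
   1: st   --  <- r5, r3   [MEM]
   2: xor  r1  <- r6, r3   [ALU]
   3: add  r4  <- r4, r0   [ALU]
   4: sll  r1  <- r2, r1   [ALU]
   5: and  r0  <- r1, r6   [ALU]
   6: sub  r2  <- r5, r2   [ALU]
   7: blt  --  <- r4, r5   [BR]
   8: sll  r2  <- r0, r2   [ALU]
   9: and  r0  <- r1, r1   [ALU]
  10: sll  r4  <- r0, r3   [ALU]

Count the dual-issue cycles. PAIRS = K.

PAIRS = 4

  cy0 -> i0 (ld.MEM) no-port MEM/MEM
  cy1 -> i1,i2 (st.MEM/xor.ALU) pair
  cy2 -> i3,i4 (add.ALU/sll.ALU) pair
  cy3 -> i5,i6 (and.ALU/sub.ALU) pair
  cy4 -> i7,i8 (blt.BR/sll.ALU) pair
  cy5 -> i9 (and.ALU) RAW r0
  cy6 -> i10 (sll.ALU) tail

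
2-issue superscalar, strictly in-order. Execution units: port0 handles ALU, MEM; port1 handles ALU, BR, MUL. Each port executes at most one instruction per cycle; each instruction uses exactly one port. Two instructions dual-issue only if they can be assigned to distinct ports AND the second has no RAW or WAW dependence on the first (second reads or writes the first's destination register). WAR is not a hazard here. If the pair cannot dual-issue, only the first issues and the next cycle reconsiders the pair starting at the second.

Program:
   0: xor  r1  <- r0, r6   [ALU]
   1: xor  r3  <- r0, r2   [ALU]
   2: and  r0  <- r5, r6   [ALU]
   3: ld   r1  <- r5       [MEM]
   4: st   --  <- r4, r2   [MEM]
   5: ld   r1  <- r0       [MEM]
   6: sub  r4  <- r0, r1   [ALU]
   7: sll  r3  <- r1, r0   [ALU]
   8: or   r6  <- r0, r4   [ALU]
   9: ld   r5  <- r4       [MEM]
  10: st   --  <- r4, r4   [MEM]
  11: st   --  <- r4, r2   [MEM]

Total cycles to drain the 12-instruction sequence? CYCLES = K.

#0 head=0: xor+xor i0+i1 pair
#1 head=2: and+ld i2+i3 pair
#2 head=4: st i4 no-port MEM/MEM
#3 head=5: ld i5 RAW r1
#4 head=6: sub+sll i6+i7 pair
#5 head=8: or+ld i8+i9 pair
#6 head=10: st i10 no-port MEM/MEM
#7 head=11: st i11 tail

CYCLES = 8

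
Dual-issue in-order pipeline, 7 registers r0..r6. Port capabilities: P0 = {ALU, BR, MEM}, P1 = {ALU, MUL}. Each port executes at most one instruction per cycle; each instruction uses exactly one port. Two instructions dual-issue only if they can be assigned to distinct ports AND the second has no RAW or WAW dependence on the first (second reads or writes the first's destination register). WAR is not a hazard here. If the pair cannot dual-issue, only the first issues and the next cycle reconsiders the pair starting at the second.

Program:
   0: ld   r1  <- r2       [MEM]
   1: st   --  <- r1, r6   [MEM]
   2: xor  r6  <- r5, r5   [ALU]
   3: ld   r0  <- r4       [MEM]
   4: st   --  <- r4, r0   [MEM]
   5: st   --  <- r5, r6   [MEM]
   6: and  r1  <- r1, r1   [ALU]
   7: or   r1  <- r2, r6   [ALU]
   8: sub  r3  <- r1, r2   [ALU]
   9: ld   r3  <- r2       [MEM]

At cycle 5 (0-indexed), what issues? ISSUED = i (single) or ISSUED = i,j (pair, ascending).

ISSUED = 7

[0] i0  ld  -- no-port MEM/MEM
[1] i1,i2  st+xor  -- dual
[2] i3  ld  -- no-port MEM/MEM
[3] i4  st  -- no-port MEM/MEM
[4] i5,i6  st+and  -- dual
[5] i7  or  -- RAW r1
[6] i8  sub  -- WAW r3
[7] i9  ld  -- tail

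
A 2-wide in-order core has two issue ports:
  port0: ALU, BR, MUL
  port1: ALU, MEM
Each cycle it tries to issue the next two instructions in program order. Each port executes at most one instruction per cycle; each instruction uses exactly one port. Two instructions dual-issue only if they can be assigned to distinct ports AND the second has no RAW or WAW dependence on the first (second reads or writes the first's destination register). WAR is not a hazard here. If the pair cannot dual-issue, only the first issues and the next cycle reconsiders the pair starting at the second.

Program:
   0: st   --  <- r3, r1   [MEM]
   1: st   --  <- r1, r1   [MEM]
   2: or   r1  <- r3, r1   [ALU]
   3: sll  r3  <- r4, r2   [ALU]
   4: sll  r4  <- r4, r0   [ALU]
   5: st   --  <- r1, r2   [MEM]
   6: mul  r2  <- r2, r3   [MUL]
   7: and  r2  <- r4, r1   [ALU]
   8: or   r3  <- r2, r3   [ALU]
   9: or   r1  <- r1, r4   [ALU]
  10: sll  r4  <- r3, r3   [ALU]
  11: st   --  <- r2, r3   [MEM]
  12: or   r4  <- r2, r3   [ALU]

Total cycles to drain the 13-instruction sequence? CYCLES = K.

CYCLES = 8

  cy0 -> i0 (st.MEM) no-port MEM/MEM
  cy1 -> i1,i2 (st.MEM;or.ALU) dual
  cy2 -> i3,i4 (sll.ALU;sll.ALU) dual
  cy3 -> i5,i6 (st.MEM;mul.MUL) dual
  cy4 -> i7 (and.ALU) RAW r2
  cy5 -> i8,i9 (or.ALU;or.ALU) dual
  cy6 -> i10,i11 (sll.ALU;st.MEM) dual
  cy7 -> i12 (or.ALU) tail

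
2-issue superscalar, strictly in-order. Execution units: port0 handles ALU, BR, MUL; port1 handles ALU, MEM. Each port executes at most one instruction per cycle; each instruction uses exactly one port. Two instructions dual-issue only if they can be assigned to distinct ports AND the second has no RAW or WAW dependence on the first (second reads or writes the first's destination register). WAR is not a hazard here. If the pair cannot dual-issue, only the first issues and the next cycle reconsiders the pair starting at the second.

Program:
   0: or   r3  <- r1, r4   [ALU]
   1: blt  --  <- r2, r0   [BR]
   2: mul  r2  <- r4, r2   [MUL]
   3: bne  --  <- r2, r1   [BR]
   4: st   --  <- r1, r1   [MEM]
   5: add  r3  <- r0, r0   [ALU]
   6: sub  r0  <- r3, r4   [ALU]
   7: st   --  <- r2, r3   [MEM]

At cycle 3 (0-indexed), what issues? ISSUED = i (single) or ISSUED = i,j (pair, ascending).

c0: i0&i1 or/blt  2-wide
c1: i2 mul  no-port MUL/BR
c2: i3&i4 bne/st  2-wide
c3: i5 add  RAW r3
c4: i6&i7 sub/st  2-wide

ISSUED = 5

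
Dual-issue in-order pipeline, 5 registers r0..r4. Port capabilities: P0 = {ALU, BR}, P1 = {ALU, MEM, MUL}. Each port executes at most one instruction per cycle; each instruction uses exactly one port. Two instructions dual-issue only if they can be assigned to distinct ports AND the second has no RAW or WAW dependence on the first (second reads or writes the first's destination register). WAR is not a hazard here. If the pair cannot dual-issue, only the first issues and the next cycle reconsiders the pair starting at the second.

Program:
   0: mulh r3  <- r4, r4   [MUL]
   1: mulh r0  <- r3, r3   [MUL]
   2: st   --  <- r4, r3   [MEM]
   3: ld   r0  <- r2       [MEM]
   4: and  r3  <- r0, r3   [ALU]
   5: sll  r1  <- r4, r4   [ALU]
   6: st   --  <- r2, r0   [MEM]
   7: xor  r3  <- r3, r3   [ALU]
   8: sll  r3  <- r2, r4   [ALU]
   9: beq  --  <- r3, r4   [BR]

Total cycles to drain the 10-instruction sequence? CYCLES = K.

CYCLES = 8

c0: i0 mulh.MUL  no-port MUL/MUL
c1: i1 mulh.MUL  no-port MUL/MEM
c2: i2 st.MEM  no-port MEM/MEM
c3: i3 ld.MEM  RAW r0
c4: i4/i5 and.ALU/sll.ALU  pair
c5: i6/i7 st.MEM/xor.ALU  pair
c6: i8 sll.ALU  RAW r3
c7: i9 beq.BR  tail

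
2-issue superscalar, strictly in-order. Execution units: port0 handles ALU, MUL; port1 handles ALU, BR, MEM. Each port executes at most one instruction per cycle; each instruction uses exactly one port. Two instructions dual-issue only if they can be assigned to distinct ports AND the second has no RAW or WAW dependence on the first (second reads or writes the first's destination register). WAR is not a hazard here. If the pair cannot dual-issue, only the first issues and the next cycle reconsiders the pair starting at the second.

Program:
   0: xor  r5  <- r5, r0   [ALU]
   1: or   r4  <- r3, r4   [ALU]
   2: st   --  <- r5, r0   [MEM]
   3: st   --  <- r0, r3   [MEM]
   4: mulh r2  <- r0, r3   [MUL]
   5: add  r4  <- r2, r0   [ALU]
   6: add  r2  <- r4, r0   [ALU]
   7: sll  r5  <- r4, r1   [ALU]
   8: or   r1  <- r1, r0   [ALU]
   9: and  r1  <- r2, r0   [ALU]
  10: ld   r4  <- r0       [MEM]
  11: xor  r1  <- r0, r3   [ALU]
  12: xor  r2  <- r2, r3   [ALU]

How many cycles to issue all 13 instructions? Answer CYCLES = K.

CYCLES = 8

0. xor;or @i0/i1  | pair
1. st @i2  | no-port MEM/MEM
2. st;mulh @i3/i4  | pair
3. add @i5  | RAW r4
4. add;sll @i6/i7  | pair
5. or @i8  | WAW r1
6. and;ld @i9/i10  | pair
7. xor;xor @i11/i12  | pair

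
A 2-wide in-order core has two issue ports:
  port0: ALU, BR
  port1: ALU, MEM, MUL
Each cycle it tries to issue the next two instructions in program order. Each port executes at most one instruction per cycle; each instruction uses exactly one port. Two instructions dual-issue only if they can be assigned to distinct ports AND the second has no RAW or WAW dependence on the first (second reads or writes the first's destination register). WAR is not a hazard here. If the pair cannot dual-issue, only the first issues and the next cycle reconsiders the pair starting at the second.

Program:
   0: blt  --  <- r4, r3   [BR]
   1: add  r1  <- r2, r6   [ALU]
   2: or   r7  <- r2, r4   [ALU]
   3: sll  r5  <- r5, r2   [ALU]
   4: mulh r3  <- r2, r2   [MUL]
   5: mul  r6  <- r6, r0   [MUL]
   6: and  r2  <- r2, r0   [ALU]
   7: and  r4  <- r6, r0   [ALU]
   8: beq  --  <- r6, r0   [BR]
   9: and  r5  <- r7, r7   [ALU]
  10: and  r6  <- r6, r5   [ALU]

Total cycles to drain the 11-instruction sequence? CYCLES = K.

CYCLES = 7

[0] i0+i1  blt/add  -- 2-wide
[1] i2+i3  or/sll  -- 2-wide
[2] i4  mulh  -- no-port MUL/MUL
[3] i5+i6  mul/and  -- 2-wide
[4] i7+i8  and/beq  -- 2-wide
[5] i9  and  -- RAW r5
[6] i10  and  -- tail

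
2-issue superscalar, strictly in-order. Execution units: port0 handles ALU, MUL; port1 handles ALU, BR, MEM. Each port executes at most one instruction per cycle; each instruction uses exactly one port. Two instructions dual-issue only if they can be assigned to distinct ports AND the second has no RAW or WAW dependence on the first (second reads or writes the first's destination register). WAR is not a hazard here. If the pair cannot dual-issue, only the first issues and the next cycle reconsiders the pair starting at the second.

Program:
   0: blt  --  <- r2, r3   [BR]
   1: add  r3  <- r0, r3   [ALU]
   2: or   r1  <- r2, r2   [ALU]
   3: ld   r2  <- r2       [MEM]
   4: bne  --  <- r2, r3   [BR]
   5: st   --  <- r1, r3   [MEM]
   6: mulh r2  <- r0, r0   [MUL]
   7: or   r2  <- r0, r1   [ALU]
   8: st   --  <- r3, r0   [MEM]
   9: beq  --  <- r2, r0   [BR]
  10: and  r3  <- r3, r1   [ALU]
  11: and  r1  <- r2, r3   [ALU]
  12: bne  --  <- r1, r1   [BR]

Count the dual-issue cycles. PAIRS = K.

[0] i0/i1  blt add  -- 2-wide
[1] i2/i3  or ld  -- 2-wide
[2] i4  bne  -- no-port BR/MEM
[3] i5/i6  st mulh  -- 2-wide
[4] i7/i8  or st  -- 2-wide
[5] i9/i10  beq and  -- 2-wide
[6] i11  and  -- RAW r1
[7] i12  bne  -- tail

PAIRS = 5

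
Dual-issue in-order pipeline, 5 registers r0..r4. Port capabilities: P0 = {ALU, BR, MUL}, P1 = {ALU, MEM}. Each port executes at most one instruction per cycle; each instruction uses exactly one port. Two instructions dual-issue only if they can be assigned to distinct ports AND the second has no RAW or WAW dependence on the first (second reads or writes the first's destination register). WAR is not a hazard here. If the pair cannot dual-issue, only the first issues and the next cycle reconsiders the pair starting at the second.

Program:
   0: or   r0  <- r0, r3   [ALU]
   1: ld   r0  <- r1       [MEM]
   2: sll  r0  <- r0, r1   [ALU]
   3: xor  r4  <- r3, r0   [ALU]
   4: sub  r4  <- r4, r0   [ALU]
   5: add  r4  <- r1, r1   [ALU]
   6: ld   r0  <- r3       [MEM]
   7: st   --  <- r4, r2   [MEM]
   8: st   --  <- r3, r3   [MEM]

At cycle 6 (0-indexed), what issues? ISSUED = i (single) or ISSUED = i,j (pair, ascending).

ISSUED = 7

0. or @i0  | WAW r0
1. ld @i1  | RAW+WAW r0
2. sll @i2  | RAW r0
3. xor @i3  | RAW+WAW r4
4. sub @i4  | WAW r4
5. add ld @i5&i6  | dual
6. st @i7  | no-port MEM/MEM
7. st @i8  | tail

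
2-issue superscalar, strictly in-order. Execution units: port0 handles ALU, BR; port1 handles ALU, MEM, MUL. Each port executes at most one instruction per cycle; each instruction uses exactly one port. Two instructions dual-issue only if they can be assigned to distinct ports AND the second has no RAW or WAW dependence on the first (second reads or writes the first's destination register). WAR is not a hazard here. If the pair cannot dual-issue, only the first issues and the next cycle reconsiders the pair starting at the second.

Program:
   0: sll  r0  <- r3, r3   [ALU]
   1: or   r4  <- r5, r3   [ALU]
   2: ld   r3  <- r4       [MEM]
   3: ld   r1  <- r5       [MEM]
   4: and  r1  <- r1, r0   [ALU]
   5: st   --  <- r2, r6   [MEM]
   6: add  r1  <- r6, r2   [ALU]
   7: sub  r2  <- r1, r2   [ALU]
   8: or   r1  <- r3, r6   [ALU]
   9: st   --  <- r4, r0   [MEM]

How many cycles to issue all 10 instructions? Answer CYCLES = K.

#0 head=0: sll.ALU/or.ALU i0,i1 dual
#1 head=2: ld.MEM i2 no-port MEM/MEM
#2 head=3: ld.MEM i3 RAW+WAW r1
#3 head=4: and.ALU/st.MEM i4,i5 dual
#4 head=6: add.ALU i6 RAW r1
#5 head=7: sub.ALU/or.ALU i7,i8 dual
#6 head=9: st.MEM i9 tail

CYCLES = 7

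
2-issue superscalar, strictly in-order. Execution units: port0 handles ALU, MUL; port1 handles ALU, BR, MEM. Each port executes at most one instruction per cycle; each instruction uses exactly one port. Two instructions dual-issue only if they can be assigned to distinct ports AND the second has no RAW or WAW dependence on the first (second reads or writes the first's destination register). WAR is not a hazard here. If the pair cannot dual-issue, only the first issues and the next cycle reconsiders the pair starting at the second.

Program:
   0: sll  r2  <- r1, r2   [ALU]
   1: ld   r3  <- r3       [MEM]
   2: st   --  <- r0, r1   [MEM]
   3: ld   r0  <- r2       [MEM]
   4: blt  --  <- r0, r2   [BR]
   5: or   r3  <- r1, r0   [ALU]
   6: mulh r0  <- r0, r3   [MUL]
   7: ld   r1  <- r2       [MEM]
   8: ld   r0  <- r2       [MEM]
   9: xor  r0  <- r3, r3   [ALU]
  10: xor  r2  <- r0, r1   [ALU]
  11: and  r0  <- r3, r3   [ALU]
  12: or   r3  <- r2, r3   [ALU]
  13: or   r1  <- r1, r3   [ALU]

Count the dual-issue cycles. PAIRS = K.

PAIRS = 4

0. sll.ALU/ld.MEM @i0+i1  | pair
1. st.MEM @i2  | no-port MEM/MEM
2. ld.MEM @i3  | no-port MEM/BR
3. blt.BR/or.ALU @i4+i5  | pair
4. mulh.MUL/ld.MEM @i6+i7  | pair
5. ld.MEM @i8  | WAW r0
6. xor.ALU @i9  | RAW r0
7. xor.ALU/and.ALU @i10+i11  | pair
8. or.ALU @i12  | RAW r3
9. or.ALU @i13  | tail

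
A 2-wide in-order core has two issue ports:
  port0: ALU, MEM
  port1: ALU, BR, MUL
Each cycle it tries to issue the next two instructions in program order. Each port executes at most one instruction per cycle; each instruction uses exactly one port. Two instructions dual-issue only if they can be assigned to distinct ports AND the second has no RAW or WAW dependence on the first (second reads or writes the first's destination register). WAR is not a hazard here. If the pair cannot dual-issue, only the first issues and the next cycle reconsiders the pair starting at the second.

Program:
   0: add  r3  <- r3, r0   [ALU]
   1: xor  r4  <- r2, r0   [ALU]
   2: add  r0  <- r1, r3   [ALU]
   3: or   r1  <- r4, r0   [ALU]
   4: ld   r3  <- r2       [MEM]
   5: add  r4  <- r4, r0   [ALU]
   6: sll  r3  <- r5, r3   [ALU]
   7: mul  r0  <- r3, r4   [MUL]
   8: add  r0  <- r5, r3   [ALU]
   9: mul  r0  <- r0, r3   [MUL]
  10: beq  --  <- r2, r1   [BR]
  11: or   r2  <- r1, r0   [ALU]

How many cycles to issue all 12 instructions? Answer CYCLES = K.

#0 head=0: add+xor i0,i1 pair
#1 head=2: add i2 RAW r0
#2 head=3: or+ld i3,i4 pair
#3 head=5: add+sll i5,i6 pair
#4 head=7: mul i7 WAW r0
#5 head=8: add i8 RAW+WAW r0
#6 head=9: mul i9 no-port MUL/BR
#7 head=10: beq+or i10,i11 pair

CYCLES = 8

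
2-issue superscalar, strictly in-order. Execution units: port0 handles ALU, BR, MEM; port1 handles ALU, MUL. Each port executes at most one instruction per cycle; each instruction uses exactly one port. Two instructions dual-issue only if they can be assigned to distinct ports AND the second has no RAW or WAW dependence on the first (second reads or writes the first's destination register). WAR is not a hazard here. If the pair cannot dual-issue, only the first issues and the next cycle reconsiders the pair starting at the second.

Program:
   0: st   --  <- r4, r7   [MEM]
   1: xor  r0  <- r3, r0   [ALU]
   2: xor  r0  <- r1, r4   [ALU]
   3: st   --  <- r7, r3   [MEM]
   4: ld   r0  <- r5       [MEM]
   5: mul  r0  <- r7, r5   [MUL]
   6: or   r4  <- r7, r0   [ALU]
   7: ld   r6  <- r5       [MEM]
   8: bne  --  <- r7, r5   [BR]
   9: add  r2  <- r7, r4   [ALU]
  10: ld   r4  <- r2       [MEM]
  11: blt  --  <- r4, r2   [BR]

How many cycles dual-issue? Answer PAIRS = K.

PAIRS = 4

t=0 i0,i1:st+xor ; dual
t=1 i2,i3:xor+st ; dual
t=2 i4:ld ; WAW r0
t=3 i5:mul ; RAW r0
t=4 i6,i7:or+ld ; dual
t=5 i8,i9:bne+add ; dual
t=6 i10:ld ; no-port MEM/BR
t=7 i11:blt ; tail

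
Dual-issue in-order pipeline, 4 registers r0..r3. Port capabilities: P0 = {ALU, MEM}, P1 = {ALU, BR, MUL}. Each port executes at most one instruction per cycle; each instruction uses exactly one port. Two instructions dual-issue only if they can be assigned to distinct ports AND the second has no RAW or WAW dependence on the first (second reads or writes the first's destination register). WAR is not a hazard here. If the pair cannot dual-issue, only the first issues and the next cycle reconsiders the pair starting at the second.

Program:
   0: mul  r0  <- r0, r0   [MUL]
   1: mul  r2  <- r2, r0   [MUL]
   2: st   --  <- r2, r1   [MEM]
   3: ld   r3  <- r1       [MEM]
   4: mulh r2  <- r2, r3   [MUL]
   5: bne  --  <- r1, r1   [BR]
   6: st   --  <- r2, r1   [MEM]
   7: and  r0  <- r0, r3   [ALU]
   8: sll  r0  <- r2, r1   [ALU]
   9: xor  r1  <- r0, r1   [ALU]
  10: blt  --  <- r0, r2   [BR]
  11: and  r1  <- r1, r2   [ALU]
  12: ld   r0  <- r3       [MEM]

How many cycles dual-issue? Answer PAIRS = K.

PAIRS = 3

t=0 i0:mul.MUL ; no-port MUL/MUL
t=1 i1:mul.MUL ; RAW r2
t=2 i2:st.MEM ; no-port MEM/MEM
t=3 i3:ld.MEM ; RAW r3
t=4 i4:mulh.MUL ; no-port MUL/BR
t=5 i5&i6:bne.BR/st.MEM ; dual
t=6 i7:and.ALU ; WAW r0
t=7 i8:sll.ALU ; RAW r0
t=8 i9&i10:xor.ALU/blt.BR ; dual
t=9 i11&i12:and.ALU/ld.MEM ; dual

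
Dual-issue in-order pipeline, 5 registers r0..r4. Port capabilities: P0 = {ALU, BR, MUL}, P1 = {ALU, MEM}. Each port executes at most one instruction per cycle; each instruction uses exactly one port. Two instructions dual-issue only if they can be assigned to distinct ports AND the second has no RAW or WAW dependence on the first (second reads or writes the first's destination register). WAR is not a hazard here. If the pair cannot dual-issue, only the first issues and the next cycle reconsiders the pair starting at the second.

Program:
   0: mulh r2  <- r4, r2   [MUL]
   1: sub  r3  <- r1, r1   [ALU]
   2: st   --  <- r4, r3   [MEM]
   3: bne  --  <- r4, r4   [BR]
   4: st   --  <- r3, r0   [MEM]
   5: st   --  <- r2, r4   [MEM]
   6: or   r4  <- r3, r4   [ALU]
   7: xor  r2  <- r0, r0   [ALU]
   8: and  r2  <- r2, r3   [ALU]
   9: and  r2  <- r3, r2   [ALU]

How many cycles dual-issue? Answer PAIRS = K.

[0] i0+i1  mulh/sub  -- pair
[1] i2+i3  st/bne  -- pair
[2] i4  st  -- no-port MEM/MEM
[3] i5+i6  st/or  -- pair
[4] i7  xor  -- RAW+WAW r2
[5] i8  and  -- RAW+WAW r2
[6] i9  and  -- tail

PAIRS = 3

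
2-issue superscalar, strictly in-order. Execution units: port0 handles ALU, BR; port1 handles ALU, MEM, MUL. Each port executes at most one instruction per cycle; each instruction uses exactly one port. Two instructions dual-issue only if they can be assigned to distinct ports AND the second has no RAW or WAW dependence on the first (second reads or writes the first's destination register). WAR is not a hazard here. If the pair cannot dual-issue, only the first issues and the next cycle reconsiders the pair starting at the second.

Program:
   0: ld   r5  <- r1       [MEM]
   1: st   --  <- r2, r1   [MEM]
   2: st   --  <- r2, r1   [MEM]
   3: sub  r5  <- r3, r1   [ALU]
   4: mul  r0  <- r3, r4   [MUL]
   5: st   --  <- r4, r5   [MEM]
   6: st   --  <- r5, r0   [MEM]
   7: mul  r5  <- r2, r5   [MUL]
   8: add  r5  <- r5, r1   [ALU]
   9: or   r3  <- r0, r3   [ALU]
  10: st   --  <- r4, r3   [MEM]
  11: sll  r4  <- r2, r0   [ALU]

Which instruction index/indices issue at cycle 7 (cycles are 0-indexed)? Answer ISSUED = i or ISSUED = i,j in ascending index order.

#0 head=0: ld.MEM i0 no-port MEM/MEM
#1 head=1: st.MEM i1 no-port MEM/MEM
#2 head=2: st.MEM sub.ALU i2,i3 dual
#3 head=4: mul.MUL i4 no-port MUL/MEM
#4 head=5: st.MEM i5 no-port MEM/MEM
#5 head=6: st.MEM i6 no-port MEM/MUL
#6 head=7: mul.MUL i7 RAW+WAW r5
#7 head=8: add.ALU or.ALU i8,i9 dual
#8 head=10: st.MEM sll.ALU i10,i11 dual

ISSUED = 8,9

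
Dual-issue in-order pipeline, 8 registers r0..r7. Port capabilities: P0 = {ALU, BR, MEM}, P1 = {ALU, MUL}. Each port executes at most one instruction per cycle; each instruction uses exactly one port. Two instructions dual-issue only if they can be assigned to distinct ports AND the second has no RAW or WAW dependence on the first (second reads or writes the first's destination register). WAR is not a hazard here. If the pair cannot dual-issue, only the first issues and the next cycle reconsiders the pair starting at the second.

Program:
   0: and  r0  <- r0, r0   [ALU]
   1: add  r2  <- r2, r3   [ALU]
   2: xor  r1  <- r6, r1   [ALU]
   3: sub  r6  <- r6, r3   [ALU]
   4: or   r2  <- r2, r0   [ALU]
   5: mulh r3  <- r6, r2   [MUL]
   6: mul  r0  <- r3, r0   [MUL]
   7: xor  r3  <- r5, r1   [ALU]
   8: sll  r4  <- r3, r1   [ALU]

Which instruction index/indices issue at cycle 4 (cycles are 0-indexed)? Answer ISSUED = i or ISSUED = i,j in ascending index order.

ISSUED = 6,7

  cy0 -> i0,i1 (and;add) pair
  cy1 -> i2,i3 (xor;sub) pair
  cy2 -> i4 (or) RAW r2
  cy3 -> i5 (mulh) no-port MUL/MUL
  cy4 -> i6,i7 (mul;xor) pair
  cy5 -> i8 (sll) tail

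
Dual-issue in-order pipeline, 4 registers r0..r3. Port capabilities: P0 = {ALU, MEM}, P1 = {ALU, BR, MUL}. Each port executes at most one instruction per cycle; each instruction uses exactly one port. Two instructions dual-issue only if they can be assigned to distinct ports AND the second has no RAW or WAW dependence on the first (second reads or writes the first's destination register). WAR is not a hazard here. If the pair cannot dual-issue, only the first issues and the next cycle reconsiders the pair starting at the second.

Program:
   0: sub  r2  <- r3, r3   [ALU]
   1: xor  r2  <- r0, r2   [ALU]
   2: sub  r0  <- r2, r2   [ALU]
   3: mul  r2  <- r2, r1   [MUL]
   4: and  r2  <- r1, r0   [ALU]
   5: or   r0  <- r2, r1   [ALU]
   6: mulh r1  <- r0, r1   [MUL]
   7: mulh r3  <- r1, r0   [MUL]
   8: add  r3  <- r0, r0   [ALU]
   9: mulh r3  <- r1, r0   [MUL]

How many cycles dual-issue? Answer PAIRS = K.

PAIRS = 1

[0] i0  sub.ALU  -- RAW+WAW r2
[1] i1  xor.ALU  -- RAW r2
[2] i2/i3  sub.ALU;mul.MUL  -- dual
[3] i4  and.ALU  -- RAW r2
[4] i5  or.ALU  -- RAW r0
[5] i6  mulh.MUL  -- no-port MUL/MUL
[6] i7  mulh.MUL  -- WAW r3
[7] i8  add.ALU  -- WAW r3
[8] i9  mulh.MUL  -- tail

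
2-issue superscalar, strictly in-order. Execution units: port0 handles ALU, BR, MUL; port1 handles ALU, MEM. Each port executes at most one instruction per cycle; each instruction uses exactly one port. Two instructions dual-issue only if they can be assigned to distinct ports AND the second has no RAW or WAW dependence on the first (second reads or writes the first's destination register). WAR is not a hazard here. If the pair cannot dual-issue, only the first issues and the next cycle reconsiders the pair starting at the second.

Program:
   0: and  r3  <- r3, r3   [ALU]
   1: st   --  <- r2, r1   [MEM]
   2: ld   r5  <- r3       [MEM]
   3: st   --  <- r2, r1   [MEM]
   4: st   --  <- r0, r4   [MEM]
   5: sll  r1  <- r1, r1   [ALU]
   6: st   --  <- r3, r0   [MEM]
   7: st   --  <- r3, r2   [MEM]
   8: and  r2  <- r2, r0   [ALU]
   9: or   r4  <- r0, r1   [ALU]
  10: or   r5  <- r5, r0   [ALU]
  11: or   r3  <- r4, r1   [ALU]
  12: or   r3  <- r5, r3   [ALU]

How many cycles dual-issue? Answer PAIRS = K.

t=0 i0&i1:and/st ; dual
t=1 i2:ld ; no-port MEM/MEM
t=2 i3:st ; no-port MEM/MEM
t=3 i4&i5:st/sll ; dual
t=4 i6:st ; no-port MEM/MEM
t=5 i7&i8:st/and ; dual
t=6 i9&i10:or/or ; dual
t=7 i11:or ; RAW+WAW r3
t=8 i12:or ; tail

PAIRS = 4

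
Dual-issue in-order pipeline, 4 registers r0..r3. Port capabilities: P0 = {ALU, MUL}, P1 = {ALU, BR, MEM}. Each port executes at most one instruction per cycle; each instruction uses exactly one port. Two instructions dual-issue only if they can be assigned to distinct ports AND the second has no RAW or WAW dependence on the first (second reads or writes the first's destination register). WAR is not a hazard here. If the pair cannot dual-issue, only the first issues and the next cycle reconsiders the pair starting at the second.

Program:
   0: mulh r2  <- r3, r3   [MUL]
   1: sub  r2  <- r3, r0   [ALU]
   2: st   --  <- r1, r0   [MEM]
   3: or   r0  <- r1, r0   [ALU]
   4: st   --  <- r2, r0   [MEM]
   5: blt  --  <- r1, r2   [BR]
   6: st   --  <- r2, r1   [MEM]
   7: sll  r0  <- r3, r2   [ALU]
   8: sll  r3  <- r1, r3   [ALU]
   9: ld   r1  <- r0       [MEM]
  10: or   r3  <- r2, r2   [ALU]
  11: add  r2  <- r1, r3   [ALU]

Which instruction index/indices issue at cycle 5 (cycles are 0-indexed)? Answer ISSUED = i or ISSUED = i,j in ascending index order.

ISSUED = 6,7

  cy0 -> i0 (mulh) WAW r2
  cy1 -> i1/i2 (sub st) dual
  cy2 -> i3 (or) RAW r0
  cy3 -> i4 (st) no-port MEM/BR
  cy4 -> i5 (blt) no-port BR/MEM
  cy5 -> i6/i7 (st sll) dual
  cy6 -> i8/i9 (sll ld) dual
  cy7 -> i10 (or) RAW r3
  cy8 -> i11 (add) tail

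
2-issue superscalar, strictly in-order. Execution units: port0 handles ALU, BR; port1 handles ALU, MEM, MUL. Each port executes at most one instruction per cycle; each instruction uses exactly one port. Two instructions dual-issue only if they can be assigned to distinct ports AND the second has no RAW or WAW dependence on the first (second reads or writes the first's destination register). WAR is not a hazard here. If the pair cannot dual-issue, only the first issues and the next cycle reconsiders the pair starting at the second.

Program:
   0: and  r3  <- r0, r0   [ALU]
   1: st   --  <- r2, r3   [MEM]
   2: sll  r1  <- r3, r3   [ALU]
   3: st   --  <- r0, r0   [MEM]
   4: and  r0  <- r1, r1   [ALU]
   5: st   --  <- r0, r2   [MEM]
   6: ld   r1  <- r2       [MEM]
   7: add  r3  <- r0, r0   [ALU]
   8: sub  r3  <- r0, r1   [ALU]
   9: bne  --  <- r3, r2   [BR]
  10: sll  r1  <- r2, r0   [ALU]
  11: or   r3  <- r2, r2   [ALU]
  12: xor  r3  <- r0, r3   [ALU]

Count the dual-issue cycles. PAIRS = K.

PAIRS = 4

[0] i0  and.ALU  -- RAW r3
[1] i1&i2  st.MEM sll.ALU  -- pair
[2] i3&i4  st.MEM and.ALU  -- pair
[3] i5  st.MEM  -- no-port MEM/MEM
[4] i6&i7  ld.MEM add.ALU  -- pair
[5] i8  sub.ALU  -- RAW r3
[6] i9&i10  bne.BR sll.ALU  -- pair
[7] i11  or.ALU  -- RAW+WAW r3
[8] i12  xor.ALU  -- tail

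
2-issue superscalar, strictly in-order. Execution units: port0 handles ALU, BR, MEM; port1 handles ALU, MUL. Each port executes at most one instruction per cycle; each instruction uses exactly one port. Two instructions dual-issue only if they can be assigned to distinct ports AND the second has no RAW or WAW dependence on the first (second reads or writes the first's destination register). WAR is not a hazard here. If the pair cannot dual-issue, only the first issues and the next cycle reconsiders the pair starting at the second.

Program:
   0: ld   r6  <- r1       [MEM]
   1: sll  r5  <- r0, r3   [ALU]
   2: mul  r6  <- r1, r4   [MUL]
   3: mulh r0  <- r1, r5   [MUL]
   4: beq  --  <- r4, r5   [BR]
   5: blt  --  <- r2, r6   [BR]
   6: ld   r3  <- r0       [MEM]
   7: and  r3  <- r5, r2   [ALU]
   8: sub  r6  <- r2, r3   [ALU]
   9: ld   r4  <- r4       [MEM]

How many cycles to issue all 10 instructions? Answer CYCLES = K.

t=0 i0/i1:ld/sll ; dual
t=1 i2:mul ; no-port MUL/MUL
t=2 i3/i4:mulh/beq ; dual
t=3 i5:blt ; no-port BR/MEM
t=4 i6:ld ; WAW r3
t=5 i7:and ; RAW r3
t=6 i8/i9:sub/ld ; dual

CYCLES = 7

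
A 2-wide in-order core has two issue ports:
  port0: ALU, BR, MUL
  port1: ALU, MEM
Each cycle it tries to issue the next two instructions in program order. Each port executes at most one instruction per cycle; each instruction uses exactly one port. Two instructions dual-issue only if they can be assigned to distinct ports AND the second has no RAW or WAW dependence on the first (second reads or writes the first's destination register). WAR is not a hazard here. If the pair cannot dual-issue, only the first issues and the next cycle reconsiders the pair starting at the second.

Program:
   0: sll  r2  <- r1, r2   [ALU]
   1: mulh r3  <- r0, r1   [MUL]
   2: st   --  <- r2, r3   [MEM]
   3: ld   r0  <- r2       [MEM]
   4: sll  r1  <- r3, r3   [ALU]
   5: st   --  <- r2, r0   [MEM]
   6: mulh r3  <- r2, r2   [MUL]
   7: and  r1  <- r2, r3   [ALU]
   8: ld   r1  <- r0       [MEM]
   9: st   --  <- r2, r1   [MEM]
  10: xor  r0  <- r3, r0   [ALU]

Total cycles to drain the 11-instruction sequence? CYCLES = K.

CYCLES = 7

0. sll.ALU;mulh.MUL @i0+i1  | pair
1. st.MEM @i2  | no-port MEM/MEM
2. ld.MEM;sll.ALU @i3+i4  | pair
3. st.MEM;mulh.MUL @i5+i6  | pair
4. and.ALU @i7  | WAW r1
5. ld.MEM @i8  | no-port MEM/MEM
6. st.MEM;xor.ALU @i9+i10  | pair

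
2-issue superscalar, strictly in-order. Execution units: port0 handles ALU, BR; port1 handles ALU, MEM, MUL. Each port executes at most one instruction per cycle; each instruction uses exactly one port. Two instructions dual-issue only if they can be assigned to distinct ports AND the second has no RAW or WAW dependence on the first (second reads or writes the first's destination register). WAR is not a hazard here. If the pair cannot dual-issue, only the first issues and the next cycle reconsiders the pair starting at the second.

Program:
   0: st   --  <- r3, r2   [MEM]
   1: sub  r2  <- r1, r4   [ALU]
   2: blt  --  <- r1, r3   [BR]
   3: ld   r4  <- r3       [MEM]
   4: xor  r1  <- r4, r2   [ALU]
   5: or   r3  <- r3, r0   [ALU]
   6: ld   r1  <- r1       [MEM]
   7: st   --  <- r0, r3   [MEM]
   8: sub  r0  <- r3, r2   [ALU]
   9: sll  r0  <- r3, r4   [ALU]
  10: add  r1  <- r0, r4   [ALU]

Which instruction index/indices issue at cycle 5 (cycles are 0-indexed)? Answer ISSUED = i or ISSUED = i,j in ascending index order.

ISSUED = 9

[0] i0&i1  st.MEM;sub.ALU  -- dual
[1] i2&i3  blt.BR;ld.MEM  -- dual
[2] i4&i5  xor.ALU;or.ALU  -- dual
[3] i6  ld.MEM  -- no-port MEM/MEM
[4] i7&i8  st.MEM;sub.ALU  -- dual
[5] i9  sll.ALU  -- RAW r0
[6] i10  add.ALU  -- tail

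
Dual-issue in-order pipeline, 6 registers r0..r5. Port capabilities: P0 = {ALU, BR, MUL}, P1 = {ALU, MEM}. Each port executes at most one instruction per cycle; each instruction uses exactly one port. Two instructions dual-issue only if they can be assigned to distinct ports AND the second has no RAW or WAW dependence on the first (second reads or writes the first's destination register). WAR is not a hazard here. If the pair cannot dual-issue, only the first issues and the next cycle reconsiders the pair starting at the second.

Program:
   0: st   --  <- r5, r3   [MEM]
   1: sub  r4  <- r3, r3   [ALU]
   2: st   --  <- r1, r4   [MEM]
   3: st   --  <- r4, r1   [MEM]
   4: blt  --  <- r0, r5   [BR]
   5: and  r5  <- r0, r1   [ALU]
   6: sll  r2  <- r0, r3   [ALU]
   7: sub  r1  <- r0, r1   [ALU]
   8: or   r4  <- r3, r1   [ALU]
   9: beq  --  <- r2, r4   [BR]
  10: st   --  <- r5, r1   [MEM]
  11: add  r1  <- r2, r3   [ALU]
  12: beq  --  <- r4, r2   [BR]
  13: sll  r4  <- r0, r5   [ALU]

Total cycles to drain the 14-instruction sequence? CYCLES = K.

t=0 i0&i1:st.MEM+sub.ALU ; pair
t=1 i2:st.MEM ; no-port MEM/MEM
t=2 i3&i4:st.MEM+blt.BR ; pair
t=3 i5&i6:and.ALU+sll.ALU ; pair
t=4 i7:sub.ALU ; RAW r1
t=5 i8:or.ALU ; RAW r4
t=6 i9&i10:beq.BR+st.MEM ; pair
t=7 i11&i12:add.ALU+beq.BR ; pair
t=8 i13:sll.ALU ; tail

CYCLES = 9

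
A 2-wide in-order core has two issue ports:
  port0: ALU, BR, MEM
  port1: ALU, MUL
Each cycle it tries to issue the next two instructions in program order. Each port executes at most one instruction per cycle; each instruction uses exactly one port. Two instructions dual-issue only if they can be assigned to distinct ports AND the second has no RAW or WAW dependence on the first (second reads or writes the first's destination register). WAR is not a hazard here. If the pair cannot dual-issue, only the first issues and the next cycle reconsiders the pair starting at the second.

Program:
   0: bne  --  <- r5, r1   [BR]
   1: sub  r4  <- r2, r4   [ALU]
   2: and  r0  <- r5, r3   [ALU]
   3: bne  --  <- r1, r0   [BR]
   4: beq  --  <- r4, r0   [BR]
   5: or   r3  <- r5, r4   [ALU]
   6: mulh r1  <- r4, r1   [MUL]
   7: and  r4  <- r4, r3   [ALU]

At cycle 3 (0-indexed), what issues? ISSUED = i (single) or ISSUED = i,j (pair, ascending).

[0] i0&i1  bne/sub  -- pair
[1] i2  and  -- RAW r0
[2] i3  bne  -- no-port BR/BR
[3] i4&i5  beq/or  -- pair
[4] i6&i7  mulh/and  -- pair

ISSUED = 4,5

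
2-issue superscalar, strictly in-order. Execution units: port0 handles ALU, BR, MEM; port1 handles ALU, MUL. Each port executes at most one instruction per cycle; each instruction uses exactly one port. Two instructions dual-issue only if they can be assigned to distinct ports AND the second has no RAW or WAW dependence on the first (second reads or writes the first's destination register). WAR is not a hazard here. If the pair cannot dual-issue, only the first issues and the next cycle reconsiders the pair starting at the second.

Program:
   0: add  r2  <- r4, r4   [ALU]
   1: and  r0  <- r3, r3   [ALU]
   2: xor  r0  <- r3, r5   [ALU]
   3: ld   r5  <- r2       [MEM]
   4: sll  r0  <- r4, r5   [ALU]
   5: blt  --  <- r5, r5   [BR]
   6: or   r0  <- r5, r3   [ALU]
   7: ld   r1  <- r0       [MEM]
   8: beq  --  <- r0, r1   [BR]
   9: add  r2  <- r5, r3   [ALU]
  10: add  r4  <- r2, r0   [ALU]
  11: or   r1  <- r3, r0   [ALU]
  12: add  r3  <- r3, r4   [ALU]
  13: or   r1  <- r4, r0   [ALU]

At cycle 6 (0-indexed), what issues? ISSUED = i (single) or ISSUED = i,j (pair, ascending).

  cy0 -> i0+i1 (add and) dual
  cy1 -> i2+i3 (xor ld) dual
  cy2 -> i4+i5 (sll blt) dual
  cy3 -> i6 (or) RAW r0
  cy4 -> i7 (ld) no-port MEM/BR
  cy5 -> i8+i9 (beq add) dual
  cy6 -> i10+i11 (add or) dual
  cy7 -> i12+i13 (add or) dual

ISSUED = 10,11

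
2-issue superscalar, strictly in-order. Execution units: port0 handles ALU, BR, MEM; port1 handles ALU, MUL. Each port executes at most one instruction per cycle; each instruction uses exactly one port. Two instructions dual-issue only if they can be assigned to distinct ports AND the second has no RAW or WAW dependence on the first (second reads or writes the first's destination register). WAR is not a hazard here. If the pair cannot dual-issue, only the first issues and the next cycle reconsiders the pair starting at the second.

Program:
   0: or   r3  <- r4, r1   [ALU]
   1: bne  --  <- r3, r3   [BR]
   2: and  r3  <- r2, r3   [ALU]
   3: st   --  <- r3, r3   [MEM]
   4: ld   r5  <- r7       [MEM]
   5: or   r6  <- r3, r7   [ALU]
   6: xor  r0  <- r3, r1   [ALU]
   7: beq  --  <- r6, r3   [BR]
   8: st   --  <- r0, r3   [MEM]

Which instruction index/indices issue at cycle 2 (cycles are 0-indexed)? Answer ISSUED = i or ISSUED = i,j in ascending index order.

ISSUED = 3

t=0 i0:or ; RAW r3
t=1 i1&i2:bne and ; dual
t=2 i3:st ; no-port MEM/MEM
t=3 i4&i5:ld or ; dual
t=4 i6&i7:xor beq ; dual
t=5 i8:st ; tail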